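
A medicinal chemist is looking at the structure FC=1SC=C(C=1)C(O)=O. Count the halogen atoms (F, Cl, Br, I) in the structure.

Halogen atoms appear at heavy-atom position 1 (1×F).
Other groups present: 1 carboxylic acid.
Halogen count: 1.

1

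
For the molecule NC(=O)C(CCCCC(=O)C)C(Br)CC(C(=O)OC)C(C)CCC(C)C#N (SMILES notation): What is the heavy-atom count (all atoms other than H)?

27

Every atom symbol written in the SMILES (organic subset) is one heavy atom; implicit H are not written.
Heavy atoms by element → Br:1, C:20, N:2, O:4.
Total: 27.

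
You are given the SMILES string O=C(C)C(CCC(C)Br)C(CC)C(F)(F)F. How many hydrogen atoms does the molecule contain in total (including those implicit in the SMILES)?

Walk through each heavy atom and fill implicit hydrogens from standard valence (C 4, N 3, O 2, S 2, halogen 1):
  atom 1: O, bond orders sum to 2 (valence 2) → 0 H
  atom 2: C, bond orders sum to 4 (valence 4) → 0 H
  atom 3: C, bond orders sum to 1 (valence 4) → 3 H
  atom 4: C, bond orders sum to 3 (valence 4) → 1 H
  atom 5: C, bond orders sum to 2 (valence 4) → 2 H
  atom 6: C, bond orders sum to 2 (valence 4) → 2 H
  atom 7: C, bond orders sum to 3 (valence 4) → 1 H
  atom 8: C, bond orders sum to 1 (valence 4) → 3 H
  atom 9: Br (halogen, monovalent) → 0 H
  atom 10: C, bond orders sum to 3 (valence 4) → 1 H
  atom 11: C, bond orders sum to 2 (valence 4) → 2 H
  atom 12: C, bond orders sum to 1 (valence 4) → 3 H
  atom 13: C, bond orders sum to 4 (valence 4) → 0 H
  atom 14: F (halogen, monovalent) → 0 H
  atom 15: F (halogen, monovalent) → 0 H
  atom 16: F (halogen, monovalent) → 0 H
Total hydrogens: 18.

18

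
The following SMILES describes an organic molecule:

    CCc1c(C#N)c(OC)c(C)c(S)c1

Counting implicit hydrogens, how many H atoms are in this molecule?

Walk through each heavy atom and fill implicit hydrogens from standard valence (C 4, N 3, O 2, S 2, halogen 1); for lowercase aromatic atoms, an aromatic c carries 1 H when it has two neighbours and 0 H with three, and aromatic n carries 0 H:
  atom 1: C, bond orders sum to 1 (valence 4) → 3 H
  atom 2: C, bond orders sum to 2 (valence 4) → 2 H
  atom 3: aromatic c, 3 neighbours → 0 H
  atom 4: aromatic c, 3 neighbours → 0 H
  atom 5: C, bond orders sum to 4 (valence 4) → 0 H
  atom 6: N, bond orders sum to 3 (valence 3) → 0 H
  atom 7: aromatic c, 3 neighbours → 0 H
  atom 8: O, bond orders sum to 2 (valence 2) → 0 H
  atom 9: C, bond orders sum to 1 (valence 4) → 3 H
  atom 10: aromatic c, 3 neighbours → 0 H
  atom 11: C, bond orders sum to 1 (valence 4) → 3 H
  atom 12: aromatic c, 3 neighbours → 0 H
  atom 13: S, bond orders sum to 1 (valence 2) → 1 H
  atom 14: aromatic c, 2 neighbours → 1 H
Total hydrogens: 13.

13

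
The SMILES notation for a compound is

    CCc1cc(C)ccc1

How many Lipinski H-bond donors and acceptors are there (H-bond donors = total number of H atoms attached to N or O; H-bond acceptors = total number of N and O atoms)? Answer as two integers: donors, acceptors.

Donors: find every N or O and count the H atoms it carries.
  (no N or O atoms present)
Lipinski HBD = 0.
Acceptors: N atoms = 0, O atoms = 0 → HBA = 0.

0, 0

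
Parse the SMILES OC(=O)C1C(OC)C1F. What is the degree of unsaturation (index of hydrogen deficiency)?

2

Degree of unsaturation = (number of rings) + (number of π bonds).
Ring closures in the SMILES: 1.
π bonds: 1 double bond (each 1 DoU) → 1 DoU from unsaturation.
Total DoU = 1 + 1 = 2.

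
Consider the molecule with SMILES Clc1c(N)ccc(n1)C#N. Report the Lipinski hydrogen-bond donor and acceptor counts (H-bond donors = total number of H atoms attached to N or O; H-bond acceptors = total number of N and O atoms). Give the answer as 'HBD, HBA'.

Donors: find every N or O and count the H atoms it carries.
  atom 4 (N): bond orders sum to 1 → 2 H
  atom 8 (N): bond orders sum to 3 → 0 H
  atom 10 (N): bond orders sum to 3 → 0 H
Lipinski HBD = 2.
Acceptors: N atoms = 3, O atoms = 0 → HBA = 3.

2, 3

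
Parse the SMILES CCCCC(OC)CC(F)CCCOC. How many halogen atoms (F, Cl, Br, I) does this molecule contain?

1

Halogen atoms appear at heavy-atom position 10 (1×F).
Other groups present: 2 ether.
Halogen count: 1.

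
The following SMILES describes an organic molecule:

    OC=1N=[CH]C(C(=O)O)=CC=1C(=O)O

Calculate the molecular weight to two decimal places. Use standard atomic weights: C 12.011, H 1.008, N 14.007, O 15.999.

183.12 g/mol

First, the molecular formula is C7H5NO5 (counting implicit H from valence).
  C: 7 × 12.011 = 84.077
  H: 5 × 1.008 = 5.040
  N: 1 × 14.007 = 14.007
  O: 5 × 15.999 = 79.995
Sum: 7×12.011 + 5×1.008 + 1×14.007 + 5×15.999 = 183.119 → 183.12 g/mol.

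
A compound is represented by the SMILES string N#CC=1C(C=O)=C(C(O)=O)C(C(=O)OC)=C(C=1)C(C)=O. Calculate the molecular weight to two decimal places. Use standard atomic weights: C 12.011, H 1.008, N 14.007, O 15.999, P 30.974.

First, the molecular formula is C13H9NO6 (counting implicit H from valence).
  C: 13 × 12.011 = 156.143
  H: 9 × 1.008 = 9.072
  N: 1 × 14.007 = 14.007
  O: 6 × 15.999 = 95.994
Sum: 13×12.011 + 9×1.008 + 1×14.007 + 6×15.999 = 275.216 → 275.22 g/mol.

275.22 g/mol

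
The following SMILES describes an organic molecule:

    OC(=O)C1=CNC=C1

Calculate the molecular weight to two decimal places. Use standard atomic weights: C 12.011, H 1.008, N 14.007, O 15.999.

111.10 g/mol

First, the molecular formula is C5H5NO2 (counting implicit H from valence).
  C: 5 × 12.011 = 60.055
  H: 5 × 1.008 = 5.040
  N: 1 × 14.007 = 14.007
  O: 2 × 15.999 = 31.998
Sum: 5×12.011 + 5×1.008 + 1×14.007 + 2×15.999 = 111.100 → 111.10 g/mol.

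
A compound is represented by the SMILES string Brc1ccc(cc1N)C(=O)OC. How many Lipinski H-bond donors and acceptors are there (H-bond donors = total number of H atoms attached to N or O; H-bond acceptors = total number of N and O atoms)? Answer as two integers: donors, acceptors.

Donors: find every N or O and count the H atoms it carries.
  atom 8 (N): bond orders sum to 1 → 2 H
  atom 10 (O): bond orders sum to 2 → 0 H
  atom 11 (O): bond orders sum to 2 → 0 H
Lipinski HBD = 2.
Acceptors: N atoms = 1, O atoms = 2 → HBA = 3.

2, 3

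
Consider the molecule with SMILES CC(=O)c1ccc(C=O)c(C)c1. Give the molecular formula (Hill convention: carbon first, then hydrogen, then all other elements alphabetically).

Walk through each heavy atom and fill implicit hydrogens from standard valence (C 4, N 3, O 2, S 2, halogen 1); for lowercase aromatic atoms, an aromatic c carries 1 H when it has two neighbours and 0 H with three, and aromatic n carries 0 H:
  atom 1: C, bond orders sum to 1 (valence 4) → 3 H
  atom 2: C, bond orders sum to 4 (valence 4) → 0 H
  atom 3: O, bond orders sum to 2 (valence 2) → 0 H
  atom 4: aromatic c, 3 neighbours → 0 H
  atom 5: aromatic c, 2 neighbours → 1 H
  atom 6: aromatic c, 2 neighbours → 1 H
  atom 7: aromatic c, 3 neighbours → 0 H
  atom 8: C, bond orders sum to 3 (valence 4) → 1 H
  atom 9: O, bond orders sum to 2 (valence 2) → 0 H
  atom 10: aromatic c, 3 neighbours → 0 H
  atom 11: C, bond orders sum to 1 (valence 4) → 3 H
  atom 12: aromatic c, 2 neighbours → 1 H
Totals → C:10, H:10, O:2.
In Hill order: C10H10O2.

C10H10O2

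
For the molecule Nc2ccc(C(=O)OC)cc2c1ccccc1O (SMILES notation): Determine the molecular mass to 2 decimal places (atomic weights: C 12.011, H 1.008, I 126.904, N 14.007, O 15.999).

First, the molecular formula is C14H13NO3 (counting implicit H from valence).
  C: 14 × 12.011 = 168.154
  H: 13 × 1.008 = 13.104
  N: 1 × 14.007 = 14.007
  O: 3 × 15.999 = 47.997
Sum: 14×12.011 + 13×1.008 + 1×14.007 + 3×15.999 = 243.262 → 243.26 g/mol.

243.26 g/mol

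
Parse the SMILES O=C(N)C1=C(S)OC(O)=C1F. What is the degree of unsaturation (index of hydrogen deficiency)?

4

Molecular formula: C5H4FNO3S.
DoU = (2C + 2 + N − H − X) / 2, where X is the halogen count and O/S are ignored.
    = (2·5 + 2 + 1 − 4 − 1) / 2 = 8 / 2 = 4.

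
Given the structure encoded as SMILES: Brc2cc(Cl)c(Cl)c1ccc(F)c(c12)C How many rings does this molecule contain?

In SMILES, each pair of matching ring-closure digits denotes one ring-closing bond; the number of such bonds equals the number of independent rings.
Ring-closure bonds here: 2.

2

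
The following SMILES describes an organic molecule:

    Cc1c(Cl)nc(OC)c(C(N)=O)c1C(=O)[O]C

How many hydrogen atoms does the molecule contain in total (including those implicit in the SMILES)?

11

Walk through each heavy atom and fill implicit hydrogens from standard valence (C 4, N 3, O 2, S 2, halogen 1); for lowercase aromatic atoms, an aromatic c carries 1 H when it has two neighbours and 0 H with three, and aromatic n carries 0 H:
  atom 1: C, bond orders sum to 1 (valence 4) → 3 H
  atom 2: aromatic c, 3 neighbours → 0 H
  atom 3: aromatic c, 3 neighbours → 0 H
  atom 4: Cl (halogen, monovalent) → 0 H
  atom 5: aromatic n, 2 neighbours → 0 H
  atom 6: aromatic c, 3 neighbours → 0 H
  atom 7: O, bond orders sum to 2 (valence 2) → 0 H
  atom 8: C, bond orders sum to 1 (valence 4) → 3 H
  atom 9: aromatic c, 3 neighbours → 0 H
  atom 10: C, bond orders sum to 4 (valence 4) → 0 H
  atom 11: N, bond orders sum to 1 (valence 3) → 2 H
  atom 12: O, bond orders sum to 2 (valence 2) → 0 H
  atom 13: aromatic c, 3 neighbours → 0 H
  atom 14: C, bond orders sum to 4 (valence 4) → 0 H
  atom 15: O, bond orders sum to 2 (valence 2) → 0 H
  atom 16: O with explicit H count 0
  atom 17: C, bond orders sum to 1 (valence 4) → 3 H
Total hydrogens: 11.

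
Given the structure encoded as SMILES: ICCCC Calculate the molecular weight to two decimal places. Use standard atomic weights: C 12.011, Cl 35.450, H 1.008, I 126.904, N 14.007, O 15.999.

First, the molecular formula is C4H9I (counting implicit H from valence).
  C: 4 × 12.011 = 48.044
  H: 9 × 1.008 = 9.072
  I: 1 × 126.904 = 126.904
Sum: 4×12.011 + 9×1.008 + 1×126.904 = 184.020 → 184.02 g/mol.

184.02 g/mol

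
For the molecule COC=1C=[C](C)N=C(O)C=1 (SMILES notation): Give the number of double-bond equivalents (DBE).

Degree of unsaturation = (number of rings) + (number of π bonds).
Ring closures in the SMILES: 1.
π bonds: 3 double bonds (each 1 DoU) → 3 DoU from unsaturation.
Total DoU = 1 + 3 = 4.

4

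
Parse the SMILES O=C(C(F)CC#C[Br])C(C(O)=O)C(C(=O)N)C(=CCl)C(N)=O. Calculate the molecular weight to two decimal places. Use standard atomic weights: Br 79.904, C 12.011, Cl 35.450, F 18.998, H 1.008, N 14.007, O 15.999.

First, the molecular formula is C12H11BrClFN2O5 (counting implicit H from valence).
  Br: 1 × 79.904 = 79.904
  C: 12 × 12.011 = 144.132
  Cl: 1 × 35.450 = 35.450
  F: 1 × 18.998 = 18.998
  H: 11 × 1.008 = 11.088
  N: 2 × 14.007 = 28.014
  O: 5 × 15.999 = 79.995
Sum: 1×79.904 + 12×12.011 + 1×35.450 + 1×18.998 + 11×1.008 + 2×14.007 + 5×15.999 = 397.581 → 397.58 g/mol.

397.58 g/mol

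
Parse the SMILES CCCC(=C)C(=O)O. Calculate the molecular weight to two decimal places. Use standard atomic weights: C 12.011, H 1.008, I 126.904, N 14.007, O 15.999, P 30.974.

114.14 g/mol

First, the molecular formula is C6H10O2 (counting implicit H from valence).
  C: 6 × 12.011 = 72.066
  H: 10 × 1.008 = 10.080
  O: 2 × 15.999 = 31.998
Sum: 6×12.011 + 10×1.008 + 2×15.999 = 114.144 → 114.14 g/mol.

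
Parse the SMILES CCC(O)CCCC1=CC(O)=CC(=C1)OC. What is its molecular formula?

Walk through each heavy atom and fill implicit hydrogens from standard valence (C 4, N 3, O 2, S 2, halogen 1):
  atom 1: C, bond orders sum to 1 (valence 4) → 3 H
  atom 2: C, bond orders sum to 2 (valence 4) → 2 H
  atom 3: C, bond orders sum to 3 (valence 4) → 1 H
  atom 4: O, bond orders sum to 1 (valence 2) → 1 H
  atom 5: C, bond orders sum to 2 (valence 4) → 2 H
  atom 6: C, bond orders sum to 2 (valence 4) → 2 H
  atom 7: C, bond orders sum to 2 (valence 4) → 2 H
  atom 8: C, bond orders sum to 4 (valence 4) → 0 H
  atom 9: C, bond orders sum to 3 (valence 4) → 1 H
  atom 10: C, bond orders sum to 4 (valence 4) → 0 H
  atom 11: O, bond orders sum to 1 (valence 2) → 1 H
  atom 12: C, bond orders sum to 3 (valence 4) → 1 H
  atom 13: C, bond orders sum to 4 (valence 4) → 0 H
  atom 14: C, bond orders sum to 3 (valence 4) → 1 H
  atom 15: O, bond orders sum to 2 (valence 2) → 0 H
  atom 16: C, bond orders sum to 1 (valence 4) → 3 H
Totals → C:13, H:20, O:3.
In Hill order: C13H20O3.

C13H20O3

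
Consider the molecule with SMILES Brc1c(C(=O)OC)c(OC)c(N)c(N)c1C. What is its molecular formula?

C10H13BrN2O3

Walk through each heavy atom and fill implicit hydrogens from standard valence (C 4, N 3, O 2, S 2, halogen 1); for lowercase aromatic atoms, an aromatic c carries 1 H when it has two neighbours and 0 H with three, and aromatic n carries 0 H:
  atom 1: Br (halogen, monovalent) → 0 H
  atom 2: aromatic c, 3 neighbours → 0 H
  atom 3: aromatic c, 3 neighbours → 0 H
  atom 4: C, bond orders sum to 4 (valence 4) → 0 H
  atom 5: O, bond orders sum to 2 (valence 2) → 0 H
  atom 6: O, bond orders sum to 2 (valence 2) → 0 H
  atom 7: C, bond orders sum to 1 (valence 4) → 3 H
  atom 8: aromatic c, 3 neighbours → 0 H
  atom 9: O, bond orders sum to 2 (valence 2) → 0 H
  atom 10: C, bond orders sum to 1 (valence 4) → 3 H
  atom 11: aromatic c, 3 neighbours → 0 H
  atom 12: N, bond orders sum to 1 (valence 3) → 2 H
  atom 13: aromatic c, 3 neighbours → 0 H
  atom 14: N, bond orders sum to 1 (valence 3) → 2 H
  atom 15: aromatic c, 3 neighbours → 0 H
  atom 16: C, bond orders sum to 1 (valence 4) → 3 H
Totals → C:10, H:13, Br:1, N:2, O:3.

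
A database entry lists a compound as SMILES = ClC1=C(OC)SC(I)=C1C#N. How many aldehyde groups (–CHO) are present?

0

Scan the SMILES for the aldehyde motif — none present.
Groups that are present: 1 ether, 1 nitrile.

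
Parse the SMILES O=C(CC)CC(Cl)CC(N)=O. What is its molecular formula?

C7H12ClNO2

Walk through each heavy atom and fill implicit hydrogens from standard valence (C 4, N 3, O 2, S 2, halogen 1):
  atom 1: O, bond orders sum to 2 (valence 2) → 0 H
  atom 2: C, bond orders sum to 4 (valence 4) → 0 H
  atom 3: C, bond orders sum to 2 (valence 4) → 2 H
  atom 4: C, bond orders sum to 1 (valence 4) → 3 H
  atom 5: C, bond orders sum to 2 (valence 4) → 2 H
  atom 6: C, bond orders sum to 3 (valence 4) → 1 H
  atom 7: Cl (halogen, monovalent) → 0 H
  atom 8: C, bond orders sum to 2 (valence 4) → 2 H
  atom 9: C, bond orders sum to 4 (valence 4) → 0 H
  atom 10: N, bond orders sum to 1 (valence 3) → 2 H
  atom 11: O, bond orders sum to 2 (valence 2) → 0 H
Totals → C:7, H:12, Cl:1, N:1, O:2.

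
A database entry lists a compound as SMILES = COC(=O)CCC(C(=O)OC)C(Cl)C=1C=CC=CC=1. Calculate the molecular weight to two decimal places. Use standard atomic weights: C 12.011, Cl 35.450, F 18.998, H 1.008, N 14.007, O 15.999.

284.74 g/mol

First, the molecular formula is C14H17ClO4 (counting implicit H from valence).
  C: 14 × 12.011 = 168.154
  Cl: 1 × 35.450 = 35.450
  H: 17 × 1.008 = 17.136
  O: 4 × 15.999 = 63.996
Sum: 14×12.011 + 1×35.450 + 17×1.008 + 4×15.999 = 284.736 → 284.74 g/mol.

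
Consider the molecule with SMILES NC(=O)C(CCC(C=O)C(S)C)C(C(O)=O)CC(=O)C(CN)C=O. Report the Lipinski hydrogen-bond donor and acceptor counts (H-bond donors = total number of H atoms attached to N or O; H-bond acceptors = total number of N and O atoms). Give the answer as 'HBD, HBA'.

5, 8

Donors: find every N or O and count the H atoms it carries.
  atom 1 (N): bond orders sum to 1 → 2 H
  atom 3 (O): bond orders sum to 2 → 0 H
  atom 9 (O): bond orders sum to 2 → 0 H
  atom 15 (O): bond orders sum to 1 → 1 H
  atom 16 (O): bond orders sum to 2 → 0 H
  atom 19 (O): bond orders sum to 2 → 0 H
  atom 22 (N): bond orders sum to 1 → 2 H
  atom 24 (O): bond orders sum to 2 → 0 H
Lipinski HBD = 5.
Acceptors: N atoms = 2, O atoms = 6 → HBA = 8.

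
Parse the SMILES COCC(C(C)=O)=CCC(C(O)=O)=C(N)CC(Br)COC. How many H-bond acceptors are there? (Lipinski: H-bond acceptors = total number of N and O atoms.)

6

N atoms: 1; O atoms: 5.
Lipinski HBA = 1 + 5 = 6.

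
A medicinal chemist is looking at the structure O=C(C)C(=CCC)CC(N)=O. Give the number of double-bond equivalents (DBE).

Molecular formula: C8H13NO2.
DoU = (2C + 2 + N − H − X) / 2, where X is the halogen count and O/S are ignored.
    = (2·8 + 2 + 1 − 13 − 0) / 2 = 6 / 2 = 3.

3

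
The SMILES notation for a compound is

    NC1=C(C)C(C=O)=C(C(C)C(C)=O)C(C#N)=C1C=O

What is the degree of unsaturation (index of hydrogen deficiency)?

Molecular formula: C14H14N2O3.
DoU = (2C + 2 + N − H − X) / 2, where X is the halogen count and O/S are ignored.
    = (2·14 + 2 + 2 − 14 − 0) / 2 = 18 / 2 = 9.

9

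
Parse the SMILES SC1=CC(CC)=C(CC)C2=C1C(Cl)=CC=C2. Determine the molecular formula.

Walk through each heavy atom and fill implicit hydrogens from standard valence (C 4, N 3, O 2, S 2, halogen 1):
  atom 1: S, bond orders sum to 1 (valence 2) → 1 H
  atom 2: C, bond orders sum to 4 (valence 4) → 0 H
  atom 3: C, bond orders sum to 3 (valence 4) → 1 H
  atom 4: C, bond orders sum to 4 (valence 4) → 0 H
  atom 5: C, bond orders sum to 2 (valence 4) → 2 H
  atom 6: C, bond orders sum to 1 (valence 4) → 3 H
  atom 7: C, bond orders sum to 4 (valence 4) → 0 H
  atom 8: C, bond orders sum to 2 (valence 4) → 2 H
  atom 9: C, bond orders sum to 1 (valence 4) → 3 H
  atom 10: C, bond orders sum to 4 (valence 4) → 0 H
  atom 11: C, bond orders sum to 4 (valence 4) → 0 H
  atom 12: C, bond orders sum to 4 (valence 4) → 0 H
  atom 13: Cl (halogen, monovalent) → 0 H
  atom 14: C, bond orders sum to 3 (valence 4) → 1 H
  atom 15: C, bond orders sum to 3 (valence 4) → 1 H
  atom 16: C, bond orders sum to 3 (valence 4) → 1 H
Totals → C:14, H:15, Cl:1, S:1.

C14H15ClS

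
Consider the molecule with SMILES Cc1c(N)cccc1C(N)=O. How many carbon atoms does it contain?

Count every carbon token in the SMILES (each C, including those in ring-closure positions and inside branches).
Carbon count: 8.

8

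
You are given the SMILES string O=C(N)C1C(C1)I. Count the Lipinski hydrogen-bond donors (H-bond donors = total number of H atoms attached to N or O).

Donors: find every N or O and count the H atoms it carries.
  atom 1 (O): bond orders sum to 2 → 0 H
  atom 3 (N): bond orders sum to 1 → 2 H
Lipinski HBD = 2.

2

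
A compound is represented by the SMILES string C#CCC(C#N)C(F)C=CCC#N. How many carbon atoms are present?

Count every carbon token in the SMILES (each C, including those in ring-closure positions and inside branches).
Carbon count: 10.

10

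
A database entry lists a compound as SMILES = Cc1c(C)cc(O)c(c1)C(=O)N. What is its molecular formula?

C9H11NO2

Walk through each heavy atom and fill implicit hydrogens from standard valence (C 4, N 3, O 2, S 2, halogen 1); for lowercase aromatic atoms, an aromatic c carries 1 H when it has two neighbours and 0 H with three, and aromatic n carries 0 H:
  atom 1: C, bond orders sum to 1 (valence 4) → 3 H
  atom 2: aromatic c, 3 neighbours → 0 H
  atom 3: aromatic c, 3 neighbours → 0 H
  atom 4: C, bond orders sum to 1 (valence 4) → 3 H
  atom 5: aromatic c, 2 neighbours → 1 H
  atom 6: aromatic c, 3 neighbours → 0 H
  atom 7: O, bond orders sum to 1 (valence 2) → 1 H
  atom 8: aromatic c, 3 neighbours → 0 H
  atom 9: aromatic c, 2 neighbours → 1 H
  atom 10: C, bond orders sum to 4 (valence 4) → 0 H
  atom 11: O, bond orders sum to 2 (valence 2) → 0 H
  atom 12: N, bond orders sum to 1 (valence 3) → 2 H
Totals → C:9, H:11, N:1, O:2.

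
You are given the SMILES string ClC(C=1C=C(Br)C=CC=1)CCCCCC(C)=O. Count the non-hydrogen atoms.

Every atom symbol written in the SMILES (organic subset) is one heavy atom; implicit H are not written.
Heavy atoms by element → Br:1, C:14, Cl:1, O:1.
Total: 17.

17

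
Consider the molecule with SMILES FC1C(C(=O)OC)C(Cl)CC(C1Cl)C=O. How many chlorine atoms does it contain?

2

Scan the SMILES for Cl atoms (remember two-letter symbols like Cl and Br are single atoms).
Chlorine count: 2.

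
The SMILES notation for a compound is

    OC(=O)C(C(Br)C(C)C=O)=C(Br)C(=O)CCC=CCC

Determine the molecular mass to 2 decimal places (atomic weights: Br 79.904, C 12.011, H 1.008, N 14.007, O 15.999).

410.10 g/mol

First, the molecular formula is C14H18Br2O4 (counting implicit H from valence).
  Br: 2 × 79.904 = 159.808
  C: 14 × 12.011 = 168.154
  H: 18 × 1.008 = 18.144
  O: 4 × 15.999 = 63.996
Sum: 2×79.904 + 14×12.011 + 18×1.008 + 4×15.999 = 410.102 → 410.10 g/mol.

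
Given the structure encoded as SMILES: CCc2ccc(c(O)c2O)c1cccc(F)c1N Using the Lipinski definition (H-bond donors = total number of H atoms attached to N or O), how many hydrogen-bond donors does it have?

Donors: find every N or O and count the H atoms it carries.
  atom 8 (O): bond orders sum to 1 → 1 H
  atom 10 (O): bond orders sum to 1 → 1 H
  atom 18 (N): bond orders sum to 1 → 2 H
Lipinski HBD = 4.

4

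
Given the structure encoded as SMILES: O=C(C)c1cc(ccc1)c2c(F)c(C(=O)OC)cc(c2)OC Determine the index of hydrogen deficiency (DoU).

Molecular formula: C17H15FO4.
DoU = (2C + 2 + N − H − X) / 2, where X is the halogen count and O/S are ignored.
    = (2·17 + 2 + 0 − 15 − 1) / 2 = 20 / 2 = 10.

10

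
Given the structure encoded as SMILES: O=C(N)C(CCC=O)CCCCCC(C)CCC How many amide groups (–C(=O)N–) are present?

The amide motif appears at heavy-atom position 2 in the SMILES.
Other groups present: 1 aldehyde.
Amide count: 1.

1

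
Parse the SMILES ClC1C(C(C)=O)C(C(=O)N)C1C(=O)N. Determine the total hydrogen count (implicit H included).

Walk through each heavy atom and fill implicit hydrogens from standard valence (C 4, N 3, O 2, S 2, halogen 1):
  atom 1: Cl (halogen, monovalent) → 0 H
  atom 2: C, bond orders sum to 3 (valence 4) → 1 H
  atom 3: C, bond orders sum to 3 (valence 4) → 1 H
  atom 4: C, bond orders sum to 4 (valence 4) → 0 H
  atom 5: C, bond orders sum to 1 (valence 4) → 3 H
  atom 6: O, bond orders sum to 2 (valence 2) → 0 H
  atom 7: C, bond orders sum to 3 (valence 4) → 1 H
  atom 8: C, bond orders sum to 4 (valence 4) → 0 H
  atom 9: O, bond orders sum to 2 (valence 2) → 0 H
  atom 10: N, bond orders sum to 1 (valence 3) → 2 H
  atom 11: C, bond orders sum to 3 (valence 4) → 1 H
  atom 12: C, bond orders sum to 4 (valence 4) → 0 H
  atom 13: O, bond orders sum to 2 (valence 2) → 0 H
  atom 14: N, bond orders sum to 1 (valence 3) → 2 H
Total hydrogens: 11.

11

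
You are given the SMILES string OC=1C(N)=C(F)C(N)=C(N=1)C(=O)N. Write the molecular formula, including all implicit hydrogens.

C6H7FN4O2

Walk through each heavy atom and fill implicit hydrogens from standard valence (C 4, N 3, O 2, S 2, halogen 1):
  atom 1: O, bond orders sum to 1 (valence 2) → 1 H
  atom 2: C, bond orders sum to 4 (valence 4) → 0 H
  atom 3: C, bond orders sum to 4 (valence 4) → 0 H
  atom 4: N, bond orders sum to 1 (valence 3) → 2 H
  atom 5: C, bond orders sum to 4 (valence 4) → 0 H
  atom 6: F (halogen, monovalent) → 0 H
  atom 7: C, bond orders sum to 4 (valence 4) → 0 H
  atom 8: N, bond orders sum to 1 (valence 3) → 2 H
  atom 9: C, bond orders sum to 4 (valence 4) → 0 H
  atom 10: N, bond orders sum to 3 (valence 3) → 0 H
  atom 11: C, bond orders sum to 4 (valence 4) → 0 H
  atom 12: O, bond orders sum to 2 (valence 2) → 0 H
  atom 13: N, bond orders sum to 1 (valence 3) → 2 H
Totals → C:6, H:7, F:1, N:4, O:2.
In Hill order: C6H7FN4O2.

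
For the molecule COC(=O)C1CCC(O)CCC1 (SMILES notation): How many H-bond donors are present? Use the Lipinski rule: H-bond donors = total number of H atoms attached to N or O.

1

Donors: find every N or O and count the H atoms it carries.
  atom 2 (O): bond orders sum to 2 → 0 H
  atom 4 (O): bond orders sum to 2 → 0 H
  atom 9 (O): bond orders sum to 1 → 1 H
Lipinski HBD = 1.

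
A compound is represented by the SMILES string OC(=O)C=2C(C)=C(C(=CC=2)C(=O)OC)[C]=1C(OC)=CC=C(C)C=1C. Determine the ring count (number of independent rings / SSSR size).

In SMILES, each pair of matching ring-closure digits denotes one ring-closing bond; the number of such bonds equals the number of independent rings.
Ring-closure bonds here: 2.

2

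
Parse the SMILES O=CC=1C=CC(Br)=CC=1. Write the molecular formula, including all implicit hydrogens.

Walk through each heavy atom and fill implicit hydrogens from standard valence (C 4, N 3, O 2, S 2, halogen 1):
  atom 1: O, bond orders sum to 2 (valence 2) → 0 H
  atom 2: C, bond orders sum to 3 (valence 4) → 1 H
  atom 3: C, bond orders sum to 4 (valence 4) → 0 H
  atom 4: C, bond orders sum to 3 (valence 4) → 1 H
  atom 5: C, bond orders sum to 3 (valence 4) → 1 H
  atom 6: C, bond orders sum to 4 (valence 4) → 0 H
  atom 7: Br (halogen, monovalent) → 0 H
  atom 8: C, bond orders sum to 3 (valence 4) → 1 H
  atom 9: C, bond orders sum to 3 (valence 4) → 1 H
Totals → C:7, H:5, Br:1, O:1.
In Hill order: C7H5BrO.

C7H5BrO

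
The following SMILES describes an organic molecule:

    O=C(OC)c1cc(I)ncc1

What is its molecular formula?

Walk through each heavy atom and fill implicit hydrogens from standard valence (C 4, N 3, O 2, S 2, halogen 1); for lowercase aromatic atoms, an aromatic c carries 1 H when it has two neighbours and 0 H with three, and aromatic n carries 0 H:
  atom 1: O, bond orders sum to 2 (valence 2) → 0 H
  atom 2: C, bond orders sum to 4 (valence 4) → 0 H
  atom 3: O, bond orders sum to 2 (valence 2) → 0 H
  atom 4: C, bond orders sum to 1 (valence 4) → 3 H
  atom 5: aromatic c, 3 neighbours → 0 H
  atom 6: aromatic c, 2 neighbours → 1 H
  atom 7: aromatic c, 3 neighbours → 0 H
  atom 8: I (halogen, monovalent) → 0 H
  atom 9: aromatic n, 2 neighbours → 0 H
  atom 10: aromatic c, 2 neighbours → 1 H
  atom 11: aromatic c, 2 neighbours → 1 H
Totals → C:7, H:6, I:1, N:1, O:2.
In Hill order: C7H6INO2.

C7H6INO2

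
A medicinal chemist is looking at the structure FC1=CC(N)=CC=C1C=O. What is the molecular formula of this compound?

Walk through each heavy atom and fill implicit hydrogens from standard valence (C 4, N 3, O 2, S 2, halogen 1):
  atom 1: F (halogen, monovalent) → 0 H
  atom 2: C, bond orders sum to 4 (valence 4) → 0 H
  atom 3: C, bond orders sum to 3 (valence 4) → 1 H
  atom 4: C, bond orders sum to 4 (valence 4) → 0 H
  atom 5: N, bond orders sum to 1 (valence 3) → 2 H
  atom 6: C, bond orders sum to 3 (valence 4) → 1 H
  atom 7: C, bond orders sum to 3 (valence 4) → 1 H
  atom 8: C, bond orders sum to 4 (valence 4) → 0 H
  atom 9: C, bond orders sum to 3 (valence 4) → 1 H
  atom 10: O, bond orders sum to 2 (valence 2) → 0 H
Totals → C:7, H:6, F:1, N:1, O:1.
In Hill order: C7H6FNO.

C7H6FNO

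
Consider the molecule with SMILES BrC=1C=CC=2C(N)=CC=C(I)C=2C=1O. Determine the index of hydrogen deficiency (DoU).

7

Degree of unsaturation = (number of rings) + (number of π bonds).
Ring closures in the SMILES: 2.
π bonds: 5 double bonds (each 1 DoU) → 5 DoU from unsaturation.
Total DoU = 2 + 5 = 7.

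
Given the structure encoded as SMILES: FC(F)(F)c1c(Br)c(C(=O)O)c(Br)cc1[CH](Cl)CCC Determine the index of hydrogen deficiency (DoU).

5

Molecular formula: C12H10Br2ClF3O2.
DoU = (2C + 2 + N − H − X) / 2, where X is the halogen count and O/S are ignored.
    = (2·12 + 2 + 0 − 10 − 6) / 2 = 10 / 2 = 5.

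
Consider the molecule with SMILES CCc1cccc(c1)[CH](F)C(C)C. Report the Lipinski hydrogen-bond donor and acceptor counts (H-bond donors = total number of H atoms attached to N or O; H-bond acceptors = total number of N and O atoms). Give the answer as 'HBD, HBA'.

0, 0

Donors: find every N or O and count the H atoms it carries.
  (no N or O atoms present)
Lipinski HBD = 0.
Acceptors: N atoms = 0, O atoms = 0 → HBA = 0.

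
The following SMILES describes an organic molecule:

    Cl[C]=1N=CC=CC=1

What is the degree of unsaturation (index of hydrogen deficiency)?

4

Degree of unsaturation = (number of rings) + (number of π bonds).
Ring closures in the SMILES: 1.
π bonds: 3 double bonds (each 1 DoU) → 3 DoU from unsaturation.
Total DoU = 1 + 3 = 4.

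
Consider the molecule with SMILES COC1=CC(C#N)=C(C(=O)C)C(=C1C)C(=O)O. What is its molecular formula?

Walk through each heavy atom and fill implicit hydrogens from standard valence (C 4, N 3, O 2, S 2, halogen 1):
  atom 1: C, bond orders sum to 1 (valence 4) → 3 H
  atom 2: O, bond orders sum to 2 (valence 2) → 0 H
  atom 3: C, bond orders sum to 4 (valence 4) → 0 H
  atom 4: C, bond orders sum to 3 (valence 4) → 1 H
  atom 5: C, bond orders sum to 4 (valence 4) → 0 H
  atom 6: C, bond orders sum to 4 (valence 4) → 0 H
  atom 7: N, bond orders sum to 3 (valence 3) → 0 H
  atom 8: C, bond orders sum to 4 (valence 4) → 0 H
  atom 9: C, bond orders sum to 4 (valence 4) → 0 H
  atom 10: O, bond orders sum to 2 (valence 2) → 0 H
  atom 11: C, bond orders sum to 1 (valence 4) → 3 H
  atom 12: C, bond orders sum to 4 (valence 4) → 0 H
  atom 13: C, bond orders sum to 4 (valence 4) → 0 H
  atom 14: C, bond orders sum to 1 (valence 4) → 3 H
  atom 15: C, bond orders sum to 4 (valence 4) → 0 H
  atom 16: O, bond orders sum to 2 (valence 2) → 0 H
  atom 17: O, bond orders sum to 1 (valence 2) → 1 H
Totals → C:12, H:11, N:1, O:4.

C12H11NO4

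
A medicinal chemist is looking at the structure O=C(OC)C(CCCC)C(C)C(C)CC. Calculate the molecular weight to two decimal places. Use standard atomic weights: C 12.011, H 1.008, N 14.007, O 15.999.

214.35 g/mol

First, the molecular formula is C13H26O2 (counting implicit H from valence).
  C: 13 × 12.011 = 156.143
  H: 26 × 1.008 = 26.208
  O: 2 × 15.999 = 31.998
Sum: 13×12.011 + 26×1.008 + 2×15.999 = 214.349 → 214.35 g/mol.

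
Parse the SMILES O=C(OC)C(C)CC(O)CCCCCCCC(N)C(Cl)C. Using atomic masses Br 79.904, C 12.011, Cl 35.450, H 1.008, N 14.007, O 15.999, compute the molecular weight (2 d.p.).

First, the molecular formula is C16H32ClNO3 (counting implicit H from valence).
  C: 16 × 12.011 = 192.176
  Cl: 1 × 35.450 = 35.450
  H: 32 × 1.008 = 32.256
  N: 1 × 14.007 = 14.007
  O: 3 × 15.999 = 47.997
Sum: 16×12.011 + 1×35.450 + 32×1.008 + 1×14.007 + 3×15.999 = 321.886 → 321.89 g/mol.

321.89 g/mol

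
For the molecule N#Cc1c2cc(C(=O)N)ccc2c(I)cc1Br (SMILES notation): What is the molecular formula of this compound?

Walk through each heavy atom and fill implicit hydrogens from standard valence (C 4, N 3, O 2, S 2, halogen 1); for lowercase aromatic atoms, an aromatic c carries 1 H when it has two neighbours and 0 H with three, and aromatic n carries 0 H:
  atom 1: N, bond orders sum to 3 (valence 3) → 0 H
  atom 2: C, bond orders sum to 4 (valence 4) → 0 H
  atom 3: aromatic c, 3 neighbours → 0 H
  atom 4: aromatic c, 3 neighbours → 0 H
  atom 5: aromatic c, 2 neighbours → 1 H
  atom 6: aromatic c, 3 neighbours → 0 H
  atom 7: C, bond orders sum to 4 (valence 4) → 0 H
  atom 8: O, bond orders sum to 2 (valence 2) → 0 H
  atom 9: N, bond orders sum to 1 (valence 3) → 2 H
  atom 10: aromatic c, 2 neighbours → 1 H
  atom 11: aromatic c, 2 neighbours → 1 H
  atom 12: aromatic c, 3 neighbours → 0 H
  atom 13: aromatic c, 3 neighbours → 0 H
  atom 14: I (halogen, monovalent) → 0 H
  atom 15: aromatic c, 2 neighbours → 1 H
  atom 16: aromatic c, 3 neighbours → 0 H
  atom 17: Br (halogen, monovalent) → 0 H
Totals → C:12, H:6, Br:1, I:1, N:2, O:1.
In Hill order: C12H6BrIN2O.

C12H6BrIN2O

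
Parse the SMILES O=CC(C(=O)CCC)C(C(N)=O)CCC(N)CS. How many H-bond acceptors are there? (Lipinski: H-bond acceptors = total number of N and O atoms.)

N atoms: 2; O atoms: 3.
Lipinski HBA = 2 + 3 = 5.

5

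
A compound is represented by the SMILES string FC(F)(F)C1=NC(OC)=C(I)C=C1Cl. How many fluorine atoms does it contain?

3

Scan the SMILES for F atoms (remember two-letter symbols like Cl and Br are single atoms).
Fluorine count: 3.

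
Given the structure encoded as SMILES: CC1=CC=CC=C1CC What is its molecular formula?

C9H12

Walk through each heavy atom and fill implicit hydrogens from standard valence (C 4, N 3, O 2, S 2, halogen 1):
  atom 1: C, bond orders sum to 1 (valence 4) → 3 H
  atom 2: C, bond orders sum to 4 (valence 4) → 0 H
  atom 3: C, bond orders sum to 3 (valence 4) → 1 H
  atom 4: C, bond orders sum to 3 (valence 4) → 1 H
  atom 5: C, bond orders sum to 3 (valence 4) → 1 H
  atom 6: C, bond orders sum to 3 (valence 4) → 1 H
  atom 7: C, bond orders sum to 4 (valence 4) → 0 H
  atom 8: C, bond orders sum to 2 (valence 4) → 2 H
  atom 9: C, bond orders sum to 1 (valence 4) → 3 H
Totals → C:9, H:12.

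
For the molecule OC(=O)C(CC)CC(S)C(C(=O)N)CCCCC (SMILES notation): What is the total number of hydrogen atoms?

Walk through each heavy atom and fill implicit hydrogens from standard valence (C 4, N 3, O 2, S 2, halogen 1):
  atom 1: O, bond orders sum to 1 (valence 2) → 1 H
  atom 2: C, bond orders sum to 4 (valence 4) → 0 H
  atom 3: O, bond orders sum to 2 (valence 2) → 0 H
  atom 4: C, bond orders sum to 3 (valence 4) → 1 H
  atom 5: C, bond orders sum to 2 (valence 4) → 2 H
  atom 6: C, bond orders sum to 1 (valence 4) → 3 H
  atom 7: C, bond orders sum to 2 (valence 4) → 2 H
  atom 8: C, bond orders sum to 3 (valence 4) → 1 H
  atom 9: S, bond orders sum to 1 (valence 2) → 1 H
  atom 10: C, bond orders sum to 3 (valence 4) → 1 H
  atom 11: C, bond orders sum to 4 (valence 4) → 0 H
  atom 12: O, bond orders sum to 2 (valence 2) → 0 H
  atom 13: N, bond orders sum to 1 (valence 3) → 2 H
  atom 14: C, bond orders sum to 2 (valence 4) → 2 H
  atom 15: C, bond orders sum to 2 (valence 4) → 2 H
  atom 16: C, bond orders sum to 2 (valence 4) → 2 H
  atom 17: C, bond orders sum to 2 (valence 4) → 2 H
  atom 18: C, bond orders sum to 1 (valence 4) → 3 H
Total hydrogens: 25.

25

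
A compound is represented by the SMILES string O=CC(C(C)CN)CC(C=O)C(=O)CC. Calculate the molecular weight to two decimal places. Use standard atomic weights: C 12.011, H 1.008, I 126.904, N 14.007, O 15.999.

213.28 g/mol

First, the molecular formula is C11H19NO3 (counting implicit H from valence).
  C: 11 × 12.011 = 132.121
  H: 19 × 1.008 = 19.152
  N: 1 × 14.007 = 14.007
  O: 3 × 15.999 = 47.997
Sum: 11×12.011 + 19×1.008 + 1×14.007 + 3×15.999 = 213.277 → 213.28 g/mol.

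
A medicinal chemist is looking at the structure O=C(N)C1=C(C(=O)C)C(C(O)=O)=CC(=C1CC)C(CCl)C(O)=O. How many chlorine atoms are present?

Scan the SMILES for Cl atoms (remember two-letter symbols like Cl and Br are single atoms).
Chlorine count: 1.

1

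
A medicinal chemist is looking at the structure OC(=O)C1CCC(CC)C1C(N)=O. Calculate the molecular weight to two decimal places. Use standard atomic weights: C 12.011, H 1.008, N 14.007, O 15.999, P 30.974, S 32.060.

185.22 g/mol

First, the molecular formula is C9H15NO3 (counting implicit H from valence).
  C: 9 × 12.011 = 108.099
  H: 15 × 1.008 = 15.120
  N: 1 × 14.007 = 14.007
  O: 3 × 15.999 = 47.997
Sum: 9×12.011 + 15×1.008 + 1×14.007 + 3×15.999 = 185.223 → 185.22 g/mol.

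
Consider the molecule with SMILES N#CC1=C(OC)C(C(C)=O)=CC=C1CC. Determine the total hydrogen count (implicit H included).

13

Walk through each heavy atom and fill implicit hydrogens from standard valence (C 4, N 3, O 2, S 2, halogen 1):
  atom 1: N, bond orders sum to 3 (valence 3) → 0 H
  atom 2: C, bond orders sum to 4 (valence 4) → 0 H
  atom 3: C, bond orders sum to 4 (valence 4) → 0 H
  atom 4: C, bond orders sum to 4 (valence 4) → 0 H
  atom 5: O, bond orders sum to 2 (valence 2) → 0 H
  atom 6: C, bond orders sum to 1 (valence 4) → 3 H
  atom 7: C, bond orders sum to 4 (valence 4) → 0 H
  atom 8: C, bond orders sum to 4 (valence 4) → 0 H
  atom 9: C, bond orders sum to 1 (valence 4) → 3 H
  atom 10: O, bond orders sum to 2 (valence 2) → 0 H
  atom 11: C, bond orders sum to 3 (valence 4) → 1 H
  atom 12: C, bond orders sum to 3 (valence 4) → 1 H
  atom 13: C, bond orders sum to 4 (valence 4) → 0 H
  atom 14: C, bond orders sum to 2 (valence 4) → 2 H
  atom 15: C, bond orders sum to 1 (valence 4) → 3 H
Total hydrogens: 13.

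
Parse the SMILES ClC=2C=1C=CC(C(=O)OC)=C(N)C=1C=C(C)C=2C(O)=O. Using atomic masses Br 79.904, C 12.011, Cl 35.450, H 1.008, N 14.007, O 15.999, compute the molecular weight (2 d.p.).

First, the molecular formula is C14H12ClNO4 (counting implicit H from valence).
  C: 14 × 12.011 = 168.154
  Cl: 1 × 35.450 = 35.450
  H: 12 × 1.008 = 12.096
  N: 1 × 14.007 = 14.007
  O: 4 × 15.999 = 63.996
Sum: 14×12.011 + 1×35.450 + 12×1.008 + 1×14.007 + 4×15.999 = 293.703 → 293.70 g/mol.

293.70 g/mol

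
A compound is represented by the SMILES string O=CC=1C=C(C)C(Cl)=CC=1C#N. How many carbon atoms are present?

Count every carbon token in the SMILES (each C, including those in ring-closure positions and inside branches).
Carbon count: 9.

9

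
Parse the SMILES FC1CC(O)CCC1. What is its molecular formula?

Walk through each heavy atom and fill implicit hydrogens from standard valence (C 4, N 3, O 2, S 2, halogen 1):
  atom 1: F (halogen, monovalent) → 0 H
  atom 2: C, bond orders sum to 3 (valence 4) → 1 H
  atom 3: C, bond orders sum to 2 (valence 4) → 2 H
  atom 4: C, bond orders sum to 3 (valence 4) → 1 H
  atom 5: O, bond orders sum to 1 (valence 2) → 1 H
  atom 6: C, bond orders sum to 2 (valence 4) → 2 H
  atom 7: C, bond orders sum to 2 (valence 4) → 2 H
  atom 8: C, bond orders sum to 2 (valence 4) → 2 H
Totals → C:6, H:11, F:1, O:1.

C6H11FO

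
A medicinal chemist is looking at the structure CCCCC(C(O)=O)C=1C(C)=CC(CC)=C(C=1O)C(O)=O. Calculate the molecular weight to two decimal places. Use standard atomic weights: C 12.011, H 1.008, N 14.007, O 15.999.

First, the molecular formula is C16H22O5 (counting implicit H from valence).
  C: 16 × 12.011 = 192.176
  H: 22 × 1.008 = 22.176
  O: 5 × 15.999 = 79.995
Sum: 16×12.011 + 22×1.008 + 5×15.999 = 294.347 → 294.35 g/mol.

294.35 g/mol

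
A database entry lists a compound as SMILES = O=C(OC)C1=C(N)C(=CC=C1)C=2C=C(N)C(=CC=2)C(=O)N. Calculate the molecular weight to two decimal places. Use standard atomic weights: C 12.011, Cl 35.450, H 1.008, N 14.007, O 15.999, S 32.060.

285.30 g/mol

First, the molecular formula is C15H15N3O3 (counting implicit H from valence).
  C: 15 × 12.011 = 180.165
  H: 15 × 1.008 = 15.120
  N: 3 × 14.007 = 42.021
  O: 3 × 15.999 = 47.997
Sum: 15×12.011 + 15×1.008 + 3×14.007 + 3×15.999 = 285.303 → 285.30 g/mol.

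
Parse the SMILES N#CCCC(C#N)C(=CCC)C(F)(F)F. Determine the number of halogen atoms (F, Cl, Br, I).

3

Halogen atoms appear at heavy-atom positions 13, 14, 15 (3×F).
Other groups present: 1 alkene, 2 nitrile.
Halogen count: 3.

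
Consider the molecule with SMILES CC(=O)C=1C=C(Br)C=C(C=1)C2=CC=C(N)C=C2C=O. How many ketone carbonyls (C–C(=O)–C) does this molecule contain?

The ketone motif appears at heavy-atom position 2 in the SMILES.
Other groups present: 1 aldehyde, 1 primary amine.
Ketone count: 1.

1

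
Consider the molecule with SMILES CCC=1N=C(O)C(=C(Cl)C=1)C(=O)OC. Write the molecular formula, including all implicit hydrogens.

C9H10ClNO3

Walk through each heavy atom and fill implicit hydrogens from standard valence (C 4, N 3, O 2, S 2, halogen 1):
  atom 1: C, bond orders sum to 1 (valence 4) → 3 H
  atom 2: C, bond orders sum to 2 (valence 4) → 2 H
  atom 3: C, bond orders sum to 4 (valence 4) → 0 H
  atom 4: N, bond orders sum to 3 (valence 3) → 0 H
  atom 5: C, bond orders sum to 4 (valence 4) → 0 H
  atom 6: O, bond orders sum to 1 (valence 2) → 1 H
  atom 7: C, bond orders sum to 4 (valence 4) → 0 H
  atom 8: C, bond orders sum to 4 (valence 4) → 0 H
  atom 9: Cl (halogen, monovalent) → 0 H
  atom 10: C, bond orders sum to 3 (valence 4) → 1 H
  atom 11: C, bond orders sum to 4 (valence 4) → 0 H
  atom 12: O, bond orders sum to 2 (valence 2) → 0 H
  atom 13: O, bond orders sum to 2 (valence 2) → 0 H
  atom 14: C, bond orders sum to 1 (valence 4) → 3 H
Totals → C:9, H:10, Cl:1, N:1, O:3.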